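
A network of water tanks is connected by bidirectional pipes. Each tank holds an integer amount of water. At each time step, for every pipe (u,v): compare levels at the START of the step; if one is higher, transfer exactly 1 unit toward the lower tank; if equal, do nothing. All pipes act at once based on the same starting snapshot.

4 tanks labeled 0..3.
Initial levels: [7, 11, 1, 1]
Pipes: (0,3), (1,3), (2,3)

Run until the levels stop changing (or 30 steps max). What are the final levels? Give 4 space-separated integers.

Answer: 5 6 5 4

Derivation:
Step 1: flows [0->3,1->3,2=3] -> levels [6 10 1 3]
Step 2: flows [0->3,1->3,3->2] -> levels [5 9 2 4]
Step 3: flows [0->3,1->3,3->2] -> levels [4 8 3 5]
Step 4: flows [3->0,1->3,3->2] -> levels [5 7 4 4]
Step 5: flows [0->3,1->3,2=3] -> levels [4 6 4 6]
Step 6: flows [3->0,1=3,3->2] -> levels [5 6 5 4]
Step 7: flows [0->3,1->3,2->3] -> levels [4 5 4 7]
Step 8: flows [3->0,3->1,3->2] -> levels [5 6 5 4]
  -> period-2 cycle: step 8 state = step 6 state; never stabilizes
  -> state at step 30: (30-6) mod 2 = 0, same as step 6 -> [5 6 5 4]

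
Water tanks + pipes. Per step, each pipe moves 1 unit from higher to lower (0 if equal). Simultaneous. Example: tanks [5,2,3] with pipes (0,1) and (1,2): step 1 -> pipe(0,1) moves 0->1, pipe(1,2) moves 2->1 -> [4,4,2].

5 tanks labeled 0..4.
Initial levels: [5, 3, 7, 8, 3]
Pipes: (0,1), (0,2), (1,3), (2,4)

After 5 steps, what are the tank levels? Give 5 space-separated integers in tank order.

Answer: 5 5 6 6 4

Derivation:
Step 1: flows [0->1,2->0,3->1,2->4] -> levels [5 5 5 7 4]
Step 2: flows [0=1,0=2,3->1,2->4] -> levels [5 6 4 6 5]
Step 3: flows [1->0,0->2,1=3,4->2] -> levels [5 5 6 6 4]
Step 4: flows [0=1,2->0,3->1,2->4] -> levels [6 6 4 5 5]
Step 5: flows [0=1,0->2,1->3,4->2] -> levels [5 5 6 6 4]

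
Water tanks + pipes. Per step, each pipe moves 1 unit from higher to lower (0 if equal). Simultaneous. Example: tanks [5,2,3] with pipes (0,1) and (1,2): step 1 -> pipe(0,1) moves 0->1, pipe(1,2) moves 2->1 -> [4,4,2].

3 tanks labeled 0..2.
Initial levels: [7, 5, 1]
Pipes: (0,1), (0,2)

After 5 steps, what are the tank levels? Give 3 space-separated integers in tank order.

Step 1: flows [0->1,0->2] -> levels [5 6 2]
Step 2: flows [1->0,0->2] -> levels [5 5 3]
Step 3: flows [0=1,0->2] -> levels [4 5 4]
Step 4: flows [1->0,0=2] -> levels [5 4 4]
Step 5: flows [0->1,0->2] -> levels [3 5 5]

Answer: 3 5 5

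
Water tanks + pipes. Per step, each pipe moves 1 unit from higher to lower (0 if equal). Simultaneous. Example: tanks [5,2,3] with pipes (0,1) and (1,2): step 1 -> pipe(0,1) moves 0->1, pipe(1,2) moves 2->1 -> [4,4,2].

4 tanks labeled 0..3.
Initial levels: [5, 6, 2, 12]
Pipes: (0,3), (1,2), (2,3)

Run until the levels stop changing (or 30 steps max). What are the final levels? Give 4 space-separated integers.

Answer: 6 6 5 8

Derivation:
Step 1: flows [3->0,1->2,3->2] -> levels [6 5 4 10]
Step 2: flows [3->0,1->2,3->2] -> levels [7 4 6 8]
Step 3: flows [3->0,2->1,3->2] -> levels [8 5 6 6]
Step 4: flows [0->3,2->1,2=3] -> levels [7 6 5 7]
Step 5: flows [0=3,1->2,3->2] -> levels [7 5 7 6]
Step 6: flows [0->3,2->1,2->3] -> levels [6 6 5 8]
Step 7: flows [3->0,1->2,3->2] -> levels [7 5 7 6]
  -> period-2 cycle: step 7 state = step 5 state; never stabilizes
  -> state at step 30: (30-5) mod 2 = 1, same as step 6 -> [6 6 5 8]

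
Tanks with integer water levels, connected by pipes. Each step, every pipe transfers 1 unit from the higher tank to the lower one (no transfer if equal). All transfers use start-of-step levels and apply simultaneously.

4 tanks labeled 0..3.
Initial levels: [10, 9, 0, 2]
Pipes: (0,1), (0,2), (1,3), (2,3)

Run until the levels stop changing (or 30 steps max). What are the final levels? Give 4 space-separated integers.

Step 1: flows [0->1,0->2,1->3,3->2] -> levels [8 9 2 2]
Step 2: flows [1->0,0->2,1->3,2=3] -> levels [8 7 3 3]
Step 3: flows [0->1,0->2,1->3,2=3] -> levels [6 7 4 4]
Step 4: flows [1->0,0->2,1->3,2=3] -> levels [6 5 5 5]
Step 5: flows [0->1,0->2,1=3,2=3] -> levels [4 6 6 5]
Step 6: flows [1->0,2->0,1->3,2->3] -> levels [6 4 4 7]
Step 7: flows [0->1,0->2,3->1,3->2] -> levels [4 6 6 5]
  -> period-2 cycle: step 7 state = step 5 state; never stabilizes
  -> state at step 30: (30-5) mod 2 = 1, same as step 6 -> [6 4 4 7]

Answer: 6 4 4 7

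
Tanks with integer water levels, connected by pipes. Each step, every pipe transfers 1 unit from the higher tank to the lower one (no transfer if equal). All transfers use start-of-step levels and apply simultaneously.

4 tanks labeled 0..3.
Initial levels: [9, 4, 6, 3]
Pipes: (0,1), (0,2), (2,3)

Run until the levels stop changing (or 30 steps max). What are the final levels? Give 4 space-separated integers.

Step 1: flows [0->1,0->2,2->3] -> levels [7 5 6 4]
Step 2: flows [0->1,0->2,2->3] -> levels [5 6 6 5]
Step 3: flows [1->0,2->0,2->3] -> levels [7 5 4 6]
Step 4: flows [0->1,0->2,3->2] -> levels [5 6 6 5]
  -> period-2 cycle: step 4 state = step 2 state; never stabilizes
  -> state at step 30: (30-2) mod 2 = 0, same as step 2 -> [5 6 6 5]

Answer: 5 6 6 5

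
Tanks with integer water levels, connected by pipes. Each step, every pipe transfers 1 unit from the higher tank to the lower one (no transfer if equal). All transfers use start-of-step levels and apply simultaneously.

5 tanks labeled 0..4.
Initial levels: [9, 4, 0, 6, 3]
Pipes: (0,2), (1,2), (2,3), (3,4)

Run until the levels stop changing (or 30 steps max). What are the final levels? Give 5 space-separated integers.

Answer: 5 4 6 3 4

Derivation:
Step 1: flows [0->2,1->2,3->2,3->4] -> levels [8 3 3 4 4]
Step 2: flows [0->2,1=2,3->2,3=4] -> levels [7 3 5 3 4]
Step 3: flows [0->2,2->1,2->3,4->3] -> levels [6 4 4 5 3]
Step 4: flows [0->2,1=2,3->2,3->4] -> levels [5 4 6 3 4]
Step 5: flows [2->0,2->1,2->3,4->3] -> levels [6 5 3 5 3]
Step 6: flows [0->2,1->2,3->2,3->4] -> levels [5 4 6 3 4]
  -> period-2 cycle: step 6 state = step 4 state; never stabilizes
  -> state at step 30: (30-4) mod 2 = 0, same as step 4 -> [5 4 6 3 4]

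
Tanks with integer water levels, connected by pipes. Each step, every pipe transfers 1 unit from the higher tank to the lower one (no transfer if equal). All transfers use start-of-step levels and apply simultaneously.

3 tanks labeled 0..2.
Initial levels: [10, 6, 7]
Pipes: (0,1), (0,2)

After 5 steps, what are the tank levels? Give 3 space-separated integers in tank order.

Step 1: flows [0->1,0->2] -> levels [8 7 8]
Step 2: flows [0->1,0=2] -> levels [7 8 8]
Step 3: flows [1->0,2->0] -> levels [9 7 7]
Step 4: flows [0->1,0->2] -> levels [7 8 8]
  -> period-2 cycle: step 4 state = step 2 state
  -> state at step 5: (5-2) mod 2 = 1, same as step 3 -> [9 7 7]

Answer: 9 7 7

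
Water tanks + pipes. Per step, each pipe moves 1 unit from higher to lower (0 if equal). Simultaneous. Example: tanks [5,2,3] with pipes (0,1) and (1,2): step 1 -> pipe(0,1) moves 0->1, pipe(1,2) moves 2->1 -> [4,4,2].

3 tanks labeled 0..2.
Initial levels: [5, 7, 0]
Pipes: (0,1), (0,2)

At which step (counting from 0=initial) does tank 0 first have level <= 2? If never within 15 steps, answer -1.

Step 1: flows [1->0,0->2] -> levels [5 6 1]
Step 2: flows [1->0,0->2] -> levels [5 5 2]
Step 3: flows [0=1,0->2] -> levels [4 5 3]
Step 4: flows [1->0,0->2] -> levels [4 4 4]
Step 5: flows [0=1,0=2] -> levels [4 4 4]
  -> stable; tank 0 stays at 4 > 2
Tank 0 never reaches <=2 within 15 steps

Answer: -1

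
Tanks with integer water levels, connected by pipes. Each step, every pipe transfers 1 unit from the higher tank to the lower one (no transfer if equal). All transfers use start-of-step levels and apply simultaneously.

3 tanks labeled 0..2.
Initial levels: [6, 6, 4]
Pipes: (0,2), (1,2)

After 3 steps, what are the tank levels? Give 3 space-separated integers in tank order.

Step 1: flows [0->2,1->2] -> levels [5 5 6]
Step 2: flows [2->0,2->1] -> levels [6 6 4]
  -> period-2 cycle: step 2 state = step 0 state
  -> state at step 3: (3-0) mod 2 = 1, same as step 1 -> [5 5 6]

Answer: 5 5 6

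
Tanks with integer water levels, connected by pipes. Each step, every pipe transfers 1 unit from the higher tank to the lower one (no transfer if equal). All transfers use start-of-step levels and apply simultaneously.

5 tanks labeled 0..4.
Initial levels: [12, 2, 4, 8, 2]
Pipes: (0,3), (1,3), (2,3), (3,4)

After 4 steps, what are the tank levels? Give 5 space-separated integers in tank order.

Step 1: flows [0->3,3->1,3->2,3->4] -> levels [11 3 5 6 3]
Step 2: flows [0->3,3->1,3->2,3->4] -> levels [10 4 6 4 4]
Step 3: flows [0->3,1=3,2->3,3=4] -> levels [9 4 5 6 4]
Step 4: flows [0->3,3->1,3->2,3->4] -> levels [8 5 6 4 5]

Answer: 8 5 6 4 5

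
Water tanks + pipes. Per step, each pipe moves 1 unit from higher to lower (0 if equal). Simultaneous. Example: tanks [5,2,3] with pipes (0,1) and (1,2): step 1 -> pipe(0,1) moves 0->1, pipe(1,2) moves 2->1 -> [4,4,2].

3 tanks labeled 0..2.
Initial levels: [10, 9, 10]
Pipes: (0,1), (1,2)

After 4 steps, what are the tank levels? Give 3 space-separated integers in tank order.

Step 1: flows [0->1,2->1] -> levels [9 11 9]
Step 2: flows [1->0,1->2] -> levels [10 9 10]
  -> period-2 cycle: step 2 state = step 0 state
  -> state at step 4: (4-0) mod 2 = 0, same as step 0 -> [10 9 10]

Answer: 10 9 10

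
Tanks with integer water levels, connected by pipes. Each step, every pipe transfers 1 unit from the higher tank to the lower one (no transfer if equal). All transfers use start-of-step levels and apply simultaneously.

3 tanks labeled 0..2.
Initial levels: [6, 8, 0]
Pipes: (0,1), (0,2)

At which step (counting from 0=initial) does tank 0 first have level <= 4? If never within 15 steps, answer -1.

Answer: 5

Derivation:
Step 1: flows [1->0,0->2] -> levels [6 7 1]
Step 2: flows [1->0,0->2] -> levels [6 6 2]
Step 3: flows [0=1,0->2] -> levels [5 6 3]
Step 4: flows [1->0,0->2] -> levels [5 5 4]
Step 5: flows [0=1,0->2] -> levels [4 5 5]
Tank 0 first reaches <=4 at step 5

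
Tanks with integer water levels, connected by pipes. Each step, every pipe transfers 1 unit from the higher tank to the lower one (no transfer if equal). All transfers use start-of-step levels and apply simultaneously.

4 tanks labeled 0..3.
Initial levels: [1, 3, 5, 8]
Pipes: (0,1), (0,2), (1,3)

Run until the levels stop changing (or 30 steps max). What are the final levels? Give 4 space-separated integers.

Answer: 5 4 3 5

Derivation:
Step 1: flows [1->0,2->0,3->1] -> levels [3 3 4 7]
Step 2: flows [0=1,2->0,3->1] -> levels [4 4 3 6]
Step 3: flows [0=1,0->2,3->1] -> levels [3 5 4 5]
Step 4: flows [1->0,2->0,1=3] -> levels [5 4 3 5]
Step 5: flows [0->1,0->2,3->1] -> levels [3 6 4 4]
Step 6: flows [1->0,2->0,1->3] -> levels [5 4 3 5]
  -> period-2 cycle: step 6 state = step 4 state; never stabilizes
  -> state at step 30: (30-4) mod 2 = 0, same as step 4 -> [5 4 3 5]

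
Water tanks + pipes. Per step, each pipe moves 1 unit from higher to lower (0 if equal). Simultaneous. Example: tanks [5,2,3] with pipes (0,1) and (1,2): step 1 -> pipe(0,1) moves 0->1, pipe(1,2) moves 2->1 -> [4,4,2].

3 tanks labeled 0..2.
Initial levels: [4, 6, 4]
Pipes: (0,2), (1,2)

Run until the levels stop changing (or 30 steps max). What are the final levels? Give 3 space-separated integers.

Answer: 5 5 4

Derivation:
Step 1: flows [0=2,1->2] -> levels [4 5 5]
Step 2: flows [2->0,1=2] -> levels [5 5 4]
Step 3: flows [0->2,1->2] -> levels [4 4 6]
Step 4: flows [2->0,2->1] -> levels [5 5 4]
  -> period-2 cycle: step 4 state = step 2 state; never stabilizes
  -> state at step 30: (30-2) mod 2 = 0, same as step 2 -> [5 5 4]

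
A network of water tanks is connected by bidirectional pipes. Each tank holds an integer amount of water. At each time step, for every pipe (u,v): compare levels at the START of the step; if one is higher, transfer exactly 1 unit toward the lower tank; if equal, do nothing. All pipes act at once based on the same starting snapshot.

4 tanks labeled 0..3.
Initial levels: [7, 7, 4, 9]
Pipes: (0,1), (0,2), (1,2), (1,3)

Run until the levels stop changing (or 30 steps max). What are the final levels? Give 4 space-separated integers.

Step 1: flows [0=1,0->2,1->2,3->1] -> levels [6 7 6 8]
Step 2: flows [1->0,0=2,1->2,3->1] -> levels [7 6 7 7]
Step 3: flows [0->1,0=2,2->1,3->1] -> levels [6 9 6 6]
Step 4: flows [1->0,0=2,1->2,1->3] -> levels [7 6 7 7]
  -> period-2 cycle: step 4 state = step 2 state; never stabilizes
  -> state at step 30: (30-2) mod 2 = 0, same as step 2 -> [7 6 7 7]

Answer: 7 6 7 7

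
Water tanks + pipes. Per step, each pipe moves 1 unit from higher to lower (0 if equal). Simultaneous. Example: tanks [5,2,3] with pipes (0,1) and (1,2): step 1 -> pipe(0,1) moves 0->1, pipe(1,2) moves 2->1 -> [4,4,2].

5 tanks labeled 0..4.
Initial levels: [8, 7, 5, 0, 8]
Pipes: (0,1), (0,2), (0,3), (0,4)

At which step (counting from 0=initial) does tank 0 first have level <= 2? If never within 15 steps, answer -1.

Answer: -1

Derivation:
Step 1: flows [0->1,0->2,0->3,0=4] -> levels [5 8 6 1 8]
Step 2: flows [1->0,2->0,0->3,4->0] -> levels [7 7 5 2 7]
Step 3: flows [0=1,0->2,0->3,0=4] -> levels [5 7 6 3 7]
Step 4: flows [1->0,2->0,0->3,4->0] -> levels [7 6 5 4 6]
Step 5: flows [0->1,0->2,0->3,0->4] -> levels [3 7 6 5 7]
Step 6: flows [1->0,2->0,3->0,4->0] -> levels [7 6 5 4 6]
  -> period-2 cycle (repeats step 4); tank 0 never drops to <=2
Tank 0 never reaches <=2 within 15 steps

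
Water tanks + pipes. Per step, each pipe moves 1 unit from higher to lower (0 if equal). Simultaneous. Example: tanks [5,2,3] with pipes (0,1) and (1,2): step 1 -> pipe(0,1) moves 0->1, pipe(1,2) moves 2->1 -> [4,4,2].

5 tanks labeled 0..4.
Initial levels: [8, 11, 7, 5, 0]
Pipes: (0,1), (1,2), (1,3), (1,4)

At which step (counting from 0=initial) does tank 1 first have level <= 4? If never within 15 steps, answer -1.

Answer: 6

Derivation:
Step 1: flows [1->0,1->2,1->3,1->4] -> levels [9 7 8 6 1]
Step 2: flows [0->1,2->1,1->3,1->4] -> levels [8 7 7 7 2]
Step 3: flows [0->1,1=2,1=3,1->4] -> levels [7 7 7 7 3]
Step 4: flows [0=1,1=2,1=3,1->4] -> levels [7 6 7 7 4]
Step 5: flows [0->1,2->1,3->1,1->4] -> levels [6 8 6 6 5]
Step 6: flows [1->0,1->2,1->3,1->4] -> levels [7 4 7 7 6]
Tank 1 first reaches <=4 at step 6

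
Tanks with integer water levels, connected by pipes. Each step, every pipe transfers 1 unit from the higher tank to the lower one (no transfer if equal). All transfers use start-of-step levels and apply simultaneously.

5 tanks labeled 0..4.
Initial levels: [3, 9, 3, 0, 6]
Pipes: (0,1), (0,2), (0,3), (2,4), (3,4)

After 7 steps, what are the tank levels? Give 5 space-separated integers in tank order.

Answer: 6 4 3 3 5

Derivation:
Step 1: flows [1->0,0=2,0->3,4->2,4->3] -> levels [3 8 4 2 4]
Step 2: flows [1->0,2->0,0->3,2=4,4->3] -> levels [4 7 3 4 3]
Step 3: flows [1->0,0->2,0=3,2=4,3->4] -> levels [4 6 4 3 4]
Step 4: flows [1->0,0=2,0->3,2=4,4->3] -> levels [4 5 4 5 3]
Step 5: flows [1->0,0=2,3->0,2->4,3->4] -> levels [6 4 3 3 5]
Step 6: flows [0->1,0->2,0->3,4->2,4->3] -> levels [3 5 5 5 3]
Step 7: flows [1->0,2->0,3->0,2->4,3->4] -> levels [6 4 3 3 5]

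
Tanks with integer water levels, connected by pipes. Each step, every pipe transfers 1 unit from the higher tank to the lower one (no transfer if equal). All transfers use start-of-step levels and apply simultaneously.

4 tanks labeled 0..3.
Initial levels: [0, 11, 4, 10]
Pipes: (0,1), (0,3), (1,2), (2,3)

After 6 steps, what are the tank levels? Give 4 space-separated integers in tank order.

Step 1: flows [1->0,3->0,1->2,3->2] -> levels [2 9 6 8]
Step 2: flows [1->0,3->0,1->2,3->2] -> levels [4 7 8 6]
Step 3: flows [1->0,3->0,2->1,2->3] -> levels [6 7 6 6]
Step 4: flows [1->0,0=3,1->2,2=3] -> levels [7 5 7 6]
Step 5: flows [0->1,0->3,2->1,2->3] -> levels [5 7 5 8]
Step 6: flows [1->0,3->0,1->2,3->2] -> levels [7 5 7 6]

Answer: 7 5 7 6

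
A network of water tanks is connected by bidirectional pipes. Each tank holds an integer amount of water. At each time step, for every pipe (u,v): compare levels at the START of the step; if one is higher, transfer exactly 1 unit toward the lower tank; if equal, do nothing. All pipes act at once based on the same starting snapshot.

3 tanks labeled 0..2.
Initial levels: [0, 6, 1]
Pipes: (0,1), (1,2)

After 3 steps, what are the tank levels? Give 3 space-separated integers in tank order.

Answer: 2 3 2

Derivation:
Step 1: flows [1->0,1->2] -> levels [1 4 2]
Step 2: flows [1->0,1->2] -> levels [2 2 3]
Step 3: flows [0=1,2->1] -> levels [2 3 2]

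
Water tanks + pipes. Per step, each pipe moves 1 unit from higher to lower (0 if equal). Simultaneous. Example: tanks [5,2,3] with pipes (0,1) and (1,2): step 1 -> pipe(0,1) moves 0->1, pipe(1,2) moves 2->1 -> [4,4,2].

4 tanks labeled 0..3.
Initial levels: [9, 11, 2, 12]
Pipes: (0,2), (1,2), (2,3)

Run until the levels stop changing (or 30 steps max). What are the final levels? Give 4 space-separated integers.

Answer: 9 9 7 9

Derivation:
Step 1: flows [0->2,1->2,3->2] -> levels [8 10 5 11]
Step 2: flows [0->2,1->2,3->2] -> levels [7 9 8 10]
Step 3: flows [2->0,1->2,3->2] -> levels [8 8 9 9]
Step 4: flows [2->0,2->1,2=3] -> levels [9 9 7 9]
Step 5: flows [0->2,1->2,3->2] -> levels [8 8 10 8]
Step 6: flows [2->0,2->1,2->3] -> levels [9 9 7 9]
  -> period-2 cycle: step 6 state = step 4 state; never stabilizes
  -> state at step 30: (30-4) mod 2 = 0, same as step 4 -> [9 9 7 9]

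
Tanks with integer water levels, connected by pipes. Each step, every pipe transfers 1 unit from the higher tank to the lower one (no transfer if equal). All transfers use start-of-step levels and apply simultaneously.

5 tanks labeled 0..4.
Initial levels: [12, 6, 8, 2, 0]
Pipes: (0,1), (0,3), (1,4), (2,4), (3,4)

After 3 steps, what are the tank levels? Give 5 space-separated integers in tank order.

Step 1: flows [0->1,0->3,1->4,2->4,3->4] -> levels [10 6 7 2 3]
Step 2: flows [0->1,0->3,1->4,2->4,4->3] -> levels [8 6 6 4 4]
Step 3: flows [0->1,0->3,1->4,2->4,3=4] -> levels [6 6 5 5 6]

Answer: 6 6 5 5 6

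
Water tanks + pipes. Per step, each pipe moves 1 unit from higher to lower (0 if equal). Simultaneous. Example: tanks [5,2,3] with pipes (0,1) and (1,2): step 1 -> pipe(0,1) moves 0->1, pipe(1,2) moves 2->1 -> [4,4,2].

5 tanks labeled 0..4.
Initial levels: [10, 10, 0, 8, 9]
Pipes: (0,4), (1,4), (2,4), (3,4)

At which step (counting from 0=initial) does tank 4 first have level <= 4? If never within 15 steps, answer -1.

Step 1: flows [0->4,1->4,4->2,4->3] -> levels [9 9 1 9 9]
Step 2: flows [0=4,1=4,4->2,3=4] -> levels [9 9 2 9 8]
Step 3: flows [0->4,1->4,4->2,3->4] -> levels [8 8 3 8 10]
Step 4: flows [4->0,4->1,4->2,4->3] -> levels [9 9 4 9 6]
Step 5: flows [0->4,1->4,4->2,3->4] -> levels [8 8 5 8 8]
Step 6: flows [0=4,1=4,4->2,3=4] -> levels [8 8 6 8 7]
Step 7: flows [0->4,1->4,4->2,3->4] -> levels [7 7 7 7 9]
Step 8: flows [4->0,4->1,4->2,4->3] -> levels [8 8 8 8 5]
Step 9: flows [0->4,1->4,2->4,3->4] -> levels [7 7 7 7 9]
  -> period-2 cycle (repeats step 7); tank 4 never drops to <=4
Tank 4 never reaches <=4 within 15 steps

Answer: -1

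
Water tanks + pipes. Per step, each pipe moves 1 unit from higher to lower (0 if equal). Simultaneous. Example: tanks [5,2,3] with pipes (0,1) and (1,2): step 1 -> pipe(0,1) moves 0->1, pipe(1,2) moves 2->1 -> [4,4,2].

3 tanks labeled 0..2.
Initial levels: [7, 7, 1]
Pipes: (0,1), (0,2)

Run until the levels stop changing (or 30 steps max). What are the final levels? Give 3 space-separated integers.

Answer: 5 5 5

Derivation:
Step 1: flows [0=1,0->2] -> levels [6 7 2]
Step 2: flows [1->0,0->2] -> levels [6 6 3]
Step 3: flows [0=1,0->2] -> levels [5 6 4]
Step 4: flows [1->0,0->2] -> levels [5 5 5]
Step 5: flows [0=1,0=2] -> levels [5 5 5]
  -> stable (no change)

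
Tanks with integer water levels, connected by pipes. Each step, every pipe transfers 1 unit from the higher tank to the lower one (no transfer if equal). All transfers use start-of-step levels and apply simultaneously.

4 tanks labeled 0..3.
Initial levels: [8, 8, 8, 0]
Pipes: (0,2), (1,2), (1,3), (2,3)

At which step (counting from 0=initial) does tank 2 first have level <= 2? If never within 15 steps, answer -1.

Step 1: flows [0=2,1=2,1->3,2->3] -> levels [8 7 7 2]
Step 2: flows [0->2,1=2,1->3,2->3] -> levels [7 6 7 4]
Step 3: flows [0=2,2->1,1->3,2->3] -> levels [7 6 5 6]
Step 4: flows [0->2,1->2,1=3,3->2] -> levels [6 5 8 5]
Step 5: flows [2->0,2->1,1=3,2->3] -> levels [7 6 5 6]
  -> period-2 cycle (repeats step 3); tank 2 never drops to <=2
Tank 2 never reaches <=2 within 15 steps

Answer: -1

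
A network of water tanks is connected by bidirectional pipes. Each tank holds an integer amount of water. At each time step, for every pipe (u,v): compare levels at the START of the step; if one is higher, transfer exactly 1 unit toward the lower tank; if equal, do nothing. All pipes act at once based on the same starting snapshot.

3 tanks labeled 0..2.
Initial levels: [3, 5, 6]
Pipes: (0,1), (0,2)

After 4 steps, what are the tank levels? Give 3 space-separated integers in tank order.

Answer: 4 5 5

Derivation:
Step 1: flows [1->0,2->0] -> levels [5 4 5]
Step 2: flows [0->1,0=2] -> levels [4 5 5]
Step 3: flows [1->0,2->0] -> levels [6 4 4]
Step 4: flows [0->1,0->2] -> levels [4 5 5]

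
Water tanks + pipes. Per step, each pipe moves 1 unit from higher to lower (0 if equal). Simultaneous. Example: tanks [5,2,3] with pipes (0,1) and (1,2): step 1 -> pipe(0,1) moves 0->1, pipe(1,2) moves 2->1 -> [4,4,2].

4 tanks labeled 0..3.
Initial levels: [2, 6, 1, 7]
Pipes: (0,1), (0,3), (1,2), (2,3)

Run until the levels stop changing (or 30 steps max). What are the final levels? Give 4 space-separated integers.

Answer: 5 3 5 3

Derivation:
Step 1: flows [1->0,3->0,1->2,3->2] -> levels [4 4 3 5]
Step 2: flows [0=1,3->0,1->2,3->2] -> levels [5 3 5 3]
Step 3: flows [0->1,0->3,2->1,2->3] -> levels [3 5 3 5]
Step 4: flows [1->0,3->0,1->2,3->2] -> levels [5 3 5 3]
  -> period-2 cycle: step 4 state = step 2 state; never stabilizes
  -> state at step 30: (30-2) mod 2 = 0, same as step 2 -> [5 3 5 3]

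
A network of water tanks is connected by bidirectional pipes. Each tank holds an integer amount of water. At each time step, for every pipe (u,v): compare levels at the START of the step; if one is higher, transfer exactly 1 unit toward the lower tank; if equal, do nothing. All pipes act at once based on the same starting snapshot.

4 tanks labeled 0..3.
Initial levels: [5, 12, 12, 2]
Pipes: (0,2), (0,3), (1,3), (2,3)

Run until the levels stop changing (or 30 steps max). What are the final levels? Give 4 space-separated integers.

Step 1: flows [2->0,0->3,1->3,2->3] -> levels [5 11 10 5]
Step 2: flows [2->0,0=3,1->3,2->3] -> levels [6 10 8 7]
Step 3: flows [2->0,3->0,1->3,2->3] -> levels [8 9 6 8]
Step 4: flows [0->2,0=3,1->3,3->2] -> levels [7 8 8 8]
Step 5: flows [2->0,3->0,1=3,2=3] -> levels [9 8 7 7]
Step 6: flows [0->2,0->3,1->3,2=3] -> levels [7 7 8 9]
Step 7: flows [2->0,3->0,3->1,3->2] -> levels [9 8 8 6]
Step 8: flows [0->2,0->3,1->3,2->3] -> levels [7 7 8 9]
  -> period-2 cycle: step 8 state = step 6 state; never stabilizes
  -> state at step 30: (30-6) mod 2 = 0, same as step 6 -> [7 7 8 9]

Answer: 7 7 8 9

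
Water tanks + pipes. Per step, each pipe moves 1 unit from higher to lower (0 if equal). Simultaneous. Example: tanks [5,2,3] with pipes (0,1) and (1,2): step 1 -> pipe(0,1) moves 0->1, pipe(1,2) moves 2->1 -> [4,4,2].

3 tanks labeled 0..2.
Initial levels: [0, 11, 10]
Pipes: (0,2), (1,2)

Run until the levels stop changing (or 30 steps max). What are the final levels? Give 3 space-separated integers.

Step 1: flows [2->0,1->2] -> levels [1 10 10]
Step 2: flows [2->0,1=2] -> levels [2 10 9]
Step 3: flows [2->0,1->2] -> levels [3 9 9]
Step 4: flows [2->0,1=2] -> levels [4 9 8]
Step 5: flows [2->0,1->2] -> levels [5 8 8]
Step 6: flows [2->0,1=2] -> levels [6 8 7]
Step 7: flows [2->0,1->2] -> levels [7 7 7]
Step 8: flows [0=2,1=2] -> levels [7 7 7]
  -> stable (no change)

Answer: 7 7 7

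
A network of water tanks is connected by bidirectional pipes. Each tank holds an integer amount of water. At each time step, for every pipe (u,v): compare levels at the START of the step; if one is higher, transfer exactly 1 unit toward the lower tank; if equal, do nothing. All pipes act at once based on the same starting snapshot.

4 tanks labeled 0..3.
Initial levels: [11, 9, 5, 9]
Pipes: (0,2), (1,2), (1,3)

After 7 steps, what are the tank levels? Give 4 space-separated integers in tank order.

Answer: 9 9 8 8

Derivation:
Step 1: flows [0->2,1->2,1=3] -> levels [10 8 7 9]
Step 2: flows [0->2,1->2,3->1] -> levels [9 8 9 8]
Step 3: flows [0=2,2->1,1=3] -> levels [9 9 8 8]
Step 4: flows [0->2,1->2,1->3] -> levels [8 7 10 9]
Step 5: flows [2->0,2->1,3->1] -> levels [9 9 8 8]
  -> period-2 cycle: step 5 state = step 3 state
  -> state at step 7: (7-3) mod 2 = 0, same as step 3 -> [9 9 8 8]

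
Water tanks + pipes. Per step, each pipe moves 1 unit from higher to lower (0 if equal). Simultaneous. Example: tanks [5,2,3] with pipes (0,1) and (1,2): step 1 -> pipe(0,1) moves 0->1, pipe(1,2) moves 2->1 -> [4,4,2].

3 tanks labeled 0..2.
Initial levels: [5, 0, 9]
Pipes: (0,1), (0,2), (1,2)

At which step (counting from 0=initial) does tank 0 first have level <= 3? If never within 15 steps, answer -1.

Step 1: flows [0->1,2->0,2->1] -> levels [5 2 7]
Step 2: flows [0->1,2->0,2->1] -> levels [5 4 5]
Step 3: flows [0->1,0=2,2->1] -> levels [4 6 4]
Step 4: flows [1->0,0=2,1->2] -> levels [5 4 5]
  -> period-2 cycle (repeats step 2); tank 0 never drops to <=3
Tank 0 never reaches <=3 within 15 steps

Answer: -1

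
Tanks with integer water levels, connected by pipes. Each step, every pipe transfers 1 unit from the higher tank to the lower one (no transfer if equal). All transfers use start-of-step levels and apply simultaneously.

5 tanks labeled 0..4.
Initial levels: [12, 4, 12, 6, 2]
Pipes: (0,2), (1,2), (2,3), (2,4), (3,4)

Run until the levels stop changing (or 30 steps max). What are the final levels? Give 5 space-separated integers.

Step 1: flows [0=2,2->1,2->3,2->4,3->4] -> levels [12 5 9 6 4]
Step 2: flows [0->2,2->1,2->3,2->4,3->4] -> levels [11 6 7 6 6]
Step 3: flows [0->2,2->1,2->3,2->4,3=4] -> levels [10 7 5 7 7]
Step 4: flows [0->2,1->2,3->2,4->2,3=4] -> levels [9 6 9 6 6]
Step 5: flows [0=2,2->1,2->3,2->4,3=4] -> levels [9 7 6 7 7]
Step 6: flows [0->2,1->2,3->2,4->2,3=4] -> levels [8 6 10 6 6]
Step 7: flows [2->0,2->1,2->3,2->4,3=4] -> levels [9 7 6 7 7]
  -> period-2 cycle: step 7 state = step 5 state; never stabilizes
  -> state at step 30: (30-5) mod 2 = 1, same as step 6 -> [8 6 10 6 6]

Answer: 8 6 10 6 6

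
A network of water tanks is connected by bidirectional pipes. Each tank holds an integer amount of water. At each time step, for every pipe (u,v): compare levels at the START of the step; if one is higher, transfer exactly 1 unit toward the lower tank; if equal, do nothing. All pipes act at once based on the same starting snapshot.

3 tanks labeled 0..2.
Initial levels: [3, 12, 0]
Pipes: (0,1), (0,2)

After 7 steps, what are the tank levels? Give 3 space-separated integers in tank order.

Answer: 5 5 5

Derivation:
Step 1: flows [1->0,0->2] -> levels [3 11 1]
Step 2: flows [1->0,0->2] -> levels [3 10 2]
Step 3: flows [1->0,0->2] -> levels [3 9 3]
Step 4: flows [1->0,0=2] -> levels [4 8 3]
Step 5: flows [1->0,0->2] -> levels [4 7 4]
Step 6: flows [1->0,0=2] -> levels [5 6 4]
Step 7: flows [1->0,0->2] -> levels [5 5 5]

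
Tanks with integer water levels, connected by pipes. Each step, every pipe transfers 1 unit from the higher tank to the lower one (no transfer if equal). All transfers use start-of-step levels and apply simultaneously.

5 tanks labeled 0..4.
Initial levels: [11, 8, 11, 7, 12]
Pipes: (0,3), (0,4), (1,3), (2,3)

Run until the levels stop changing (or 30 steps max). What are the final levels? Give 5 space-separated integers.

Step 1: flows [0->3,4->0,1->3,2->3] -> levels [11 7 10 10 11]
Step 2: flows [0->3,0=4,3->1,2=3] -> levels [10 8 10 10 11]
Step 3: flows [0=3,4->0,3->1,2=3] -> levels [11 9 10 9 10]
Step 4: flows [0->3,0->4,1=3,2->3] -> levels [9 9 9 11 11]
Step 5: flows [3->0,4->0,3->1,3->2] -> levels [11 10 10 8 10]
Step 6: flows [0->3,0->4,1->3,2->3] -> levels [9 9 9 11 11]
  -> period-2 cycle: step 6 state = step 4 state; never stabilizes
  -> state at step 30: (30-4) mod 2 = 0, same as step 4 -> [9 9 9 11 11]

Answer: 9 9 9 11 11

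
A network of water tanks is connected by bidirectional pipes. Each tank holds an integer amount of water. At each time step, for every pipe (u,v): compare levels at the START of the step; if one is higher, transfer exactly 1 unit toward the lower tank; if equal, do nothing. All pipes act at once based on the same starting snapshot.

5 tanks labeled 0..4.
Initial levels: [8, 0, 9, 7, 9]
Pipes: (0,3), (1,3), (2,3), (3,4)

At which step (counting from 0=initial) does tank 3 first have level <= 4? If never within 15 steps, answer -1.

Answer: 5

Derivation:
Step 1: flows [0->3,3->1,2->3,4->3] -> levels [7 1 8 9 8]
Step 2: flows [3->0,3->1,3->2,3->4] -> levels [8 2 9 5 9]
Step 3: flows [0->3,3->1,2->3,4->3] -> levels [7 3 8 7 8]
Step 4: flows [0=3,3->1,2->3,4->3] -> levels [7 4 7 8 7]
Step 5: flows [3->0,3->1,3->2,3->4] -> levels [8 5 8 4 8]
Tank 3 first reaches <=4 at step 5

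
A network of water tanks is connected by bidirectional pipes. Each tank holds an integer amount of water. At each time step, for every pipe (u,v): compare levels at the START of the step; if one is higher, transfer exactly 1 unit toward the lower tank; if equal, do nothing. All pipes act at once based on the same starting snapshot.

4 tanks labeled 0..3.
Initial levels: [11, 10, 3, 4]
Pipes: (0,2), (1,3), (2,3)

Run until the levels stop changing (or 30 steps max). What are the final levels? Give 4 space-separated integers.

Answer: 8 6 6 8

Derivation:
Step 1: flows [0->2,1->3,3->2] -> levels [10 9 5 4]
Step 2: flows [0->2,1->3,2->3] -> levels [9 8 5 6]
Step 3: flows [0->2,1->3,3->2] -> levels [8 7 7 6]
Step 4: flows [0->2,1->3,2->3] -> levels [7 6 7 8]
Step 5: flows [0=2,3->1,3->2] -> levels [7 7 8 6]
Step 6: flows [2->0,1->3,2->3] -> levels [8 6 6 8]
Step 7: flows [0->2,3->1,3->2] -> levels [7 7 8 6]
  -> period-2 cycle: step 7 state = step 5 state; never stabilizes
  -> state at step 30: (30-5) mod 2 = 1, same as step 6 -> [8 6 6 8]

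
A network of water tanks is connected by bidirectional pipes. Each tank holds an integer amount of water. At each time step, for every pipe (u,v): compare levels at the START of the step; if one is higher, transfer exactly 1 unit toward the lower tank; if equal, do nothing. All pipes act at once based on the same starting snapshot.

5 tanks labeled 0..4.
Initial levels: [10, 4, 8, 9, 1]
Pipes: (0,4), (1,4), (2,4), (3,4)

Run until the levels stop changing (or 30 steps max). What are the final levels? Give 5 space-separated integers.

Step 1: flows [0->4,1->4,2->4,3->4] -> levels [9 3 7 8 5]
Step 2: flows [0->4,4->1,2->4,3->4] -> levels [8 4 6 7 7]
Step 3: flows [0->4,4->1,4->2,3=4] -> levels [7 5 7 7 6]
Step 4: flows [0->4,4->1,2->4,3->4] -> levels [6 6 6 6 8]
Step 5: flows [4->0,4->1,4->2,4->3] -> levels [7 7 7 7 4]
Step 6: flows [0->4,1->4,2->4,3->4] -> levels [6 6 6 6 8]
  -> period-2 cycle: step 6 state = step 4 state; never stabilizes
  -> state at step 30: (30-4) mod 2 = 0, same as step 4 -> [6 6 6 6 8]

Answer: 6 6 6 6 8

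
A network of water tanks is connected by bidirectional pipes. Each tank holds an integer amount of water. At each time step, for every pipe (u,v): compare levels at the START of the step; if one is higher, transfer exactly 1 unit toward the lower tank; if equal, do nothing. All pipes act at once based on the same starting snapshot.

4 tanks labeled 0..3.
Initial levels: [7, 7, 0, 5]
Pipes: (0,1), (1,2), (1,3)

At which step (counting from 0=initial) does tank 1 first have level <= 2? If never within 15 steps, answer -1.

Answer: -1

Derivation:
Step 1: flows [0=1,1->2,1->3] -> levels [7 5 1 6]
Step 2: flows [0->1,1->2,3->1] -> levels [6 6 2 5]
Step 3: flows [0=1,1->2,1->3] -> levels [6 4 3 6]
Step 4: flows [0->1,1->2,3->1] -> levels [5 5 4 5]
Step 5: flows [0=1,1->2,1=3] -> levels [5 4 5 5]
Step 6: flows [0->1,2->1,3->1] -> levels [4 7 4 4]
Step 7: flows [1->0,1->2,1->3] -> levels [5 4 5 5]
  -> period-2 cycle (repeats step 5); tank 1 never drops to <=2
Tank 1 never reaches <=2 within 15 steps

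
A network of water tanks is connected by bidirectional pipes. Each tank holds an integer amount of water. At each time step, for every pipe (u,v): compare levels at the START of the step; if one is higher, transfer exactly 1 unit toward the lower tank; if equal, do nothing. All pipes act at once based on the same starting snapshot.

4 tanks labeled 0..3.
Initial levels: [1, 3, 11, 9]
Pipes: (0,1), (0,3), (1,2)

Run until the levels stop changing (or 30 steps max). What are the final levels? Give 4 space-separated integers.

Answer: 7 5 7 5

Derivation:
Step 1: flows [1->0,3->0,2->1] -> levels [3 3 10 8]
Step 2: flows [0=1,3->0,2->1] -> levels [4 4 9 7]
Step 3: flows [0=1,3->0,2->1] -> levels [5 5 8 6]
Step 4: flows [0=1,3->0,2->1] -> levels [6 6 7 5]
Step 5: flows [0=1,0->3,2->1] -> levels [5 7 6 6]
Step 6: flows [1->0,3->0,1->2] -> levels [7 5 7 5]
Step 7: flows [0->1,0->3,2->1] -> levels [5 7 6 6]
  -> period-2 cycle: step 7 state = step 5 state; never stabilizes
  -> state at step 30: (30-5) mod 2 = 1, same as step 6 -> [7 5 7 5]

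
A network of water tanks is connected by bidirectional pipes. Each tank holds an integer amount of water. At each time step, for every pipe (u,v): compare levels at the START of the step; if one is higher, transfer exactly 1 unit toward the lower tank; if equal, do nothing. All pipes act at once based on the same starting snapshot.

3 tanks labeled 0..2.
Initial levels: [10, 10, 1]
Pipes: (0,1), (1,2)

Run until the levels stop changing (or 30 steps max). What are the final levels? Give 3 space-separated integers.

Step 1: flows [0=1,1->2] -> levels [10 9 2]
Step 2: flows [0->1,1->2] -> levels [9 9 3]
Step 3: flows [0=1,1->2] -> levels [9 8 4]
Step 4: flows [0->1,1->2] -> levels [8 8 5]
Step 5: flows [0=1,1->2] -> levels [8 7 6]
Step 6: flows [0->1,1->2] -> levels [7 7 7]
Step 7: flows [0=1,1=2] -> levels [7 7 7]
  -> stable (no change)

Answer: 7 7 7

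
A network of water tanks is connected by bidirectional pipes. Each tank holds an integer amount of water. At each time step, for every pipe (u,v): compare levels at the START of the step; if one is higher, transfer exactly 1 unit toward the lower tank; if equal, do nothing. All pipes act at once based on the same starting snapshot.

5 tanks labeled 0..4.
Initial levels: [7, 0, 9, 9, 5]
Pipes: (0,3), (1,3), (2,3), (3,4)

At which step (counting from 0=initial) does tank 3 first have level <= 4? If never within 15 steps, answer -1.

Answer: 5

Derivation:
Step 1: flows [3->0,3->1,2=3,3->4] -> levels [8 1 9 6 6]
Step 2: flows [0->3,3->1,2->3,3=4] -> levels [7 2 8 7 6]
Step 3: flows [0=3,3->1,2->3,3->4] -> levels [7 3 7 6 7]
Step 4: flows [0->3,3->1,2->3,4->3] -> levels [6 4 6 8 6]
Step 5: flows [3->0,3->1,3->2,3->4] -> levels [7 5 7 4 7]
Tank 3 first reaches <=4 at step 5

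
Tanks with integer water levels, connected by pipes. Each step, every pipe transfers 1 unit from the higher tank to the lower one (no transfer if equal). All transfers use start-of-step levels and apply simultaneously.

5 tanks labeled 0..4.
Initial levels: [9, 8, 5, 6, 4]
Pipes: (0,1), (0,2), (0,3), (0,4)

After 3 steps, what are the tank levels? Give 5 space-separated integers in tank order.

Answer: 5 8 6 7 6

Derivation:
Step 1: flows [0->1,0->2,0->3,0->4] -> levels [5 9 6 7 5]
Step 2: flows [1->0,2->0,3->0,0=4] -> levels [8 8 5 6 5]
Step 3: flows [0=1,0->2,0->3,0->4] -> levels [5 8 6 7 6]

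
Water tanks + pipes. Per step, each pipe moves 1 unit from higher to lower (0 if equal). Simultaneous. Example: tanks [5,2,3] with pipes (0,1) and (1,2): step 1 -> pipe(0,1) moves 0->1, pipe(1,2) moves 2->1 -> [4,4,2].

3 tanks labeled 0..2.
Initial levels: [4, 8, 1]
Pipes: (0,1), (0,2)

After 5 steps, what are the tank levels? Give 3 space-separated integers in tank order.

Answer: 3 5 5

Derivation:
Step 1: flows [1->0,0->2] -> levels [4 7 2]
Step 2: flows [1->0,0->2] -> levels [4 6 3]
Step 3: flows [1->0,0->2] -> levels [4 5 4]
Step 4: flows [1->0,0=2] -> levels [5 4 4]
Step 5: flows [0->1,0->2] -> levels [3 5 5]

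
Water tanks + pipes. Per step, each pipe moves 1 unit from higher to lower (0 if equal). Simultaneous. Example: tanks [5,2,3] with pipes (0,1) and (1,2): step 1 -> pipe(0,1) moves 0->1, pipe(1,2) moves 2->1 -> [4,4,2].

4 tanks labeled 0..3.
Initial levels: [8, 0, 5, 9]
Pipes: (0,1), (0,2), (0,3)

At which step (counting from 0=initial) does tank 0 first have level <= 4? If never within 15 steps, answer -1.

Step 1: flows [0->1,0->2,3->0] -> levels [7 1 6 8]
Step 2: flows [0->1,0->2,3->0] -> levels [6 2 7 7]
Step 3: flows [0->1,2->0,3->0] -> levels [7 3 6 6]
Step 4: flows [0->1,0->2,0->3] -> levels [4 4 7 7]
Tank 0 first reaches <=4 at step 4

Answer: 4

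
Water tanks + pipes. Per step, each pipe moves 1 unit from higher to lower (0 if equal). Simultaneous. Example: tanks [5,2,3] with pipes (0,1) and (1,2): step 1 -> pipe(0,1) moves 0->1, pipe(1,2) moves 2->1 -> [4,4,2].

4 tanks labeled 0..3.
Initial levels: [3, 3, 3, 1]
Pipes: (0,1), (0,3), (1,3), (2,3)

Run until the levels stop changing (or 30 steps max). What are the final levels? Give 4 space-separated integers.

Step 1: flows [0=1,0->3,1->3,2->3] -> levels [2 2 2 4]
Step 2: flows [0=1,3->0,3->1,3->2] -> levels [3 3 3 1]
  -> period-2 cycle: step 2 state = step 0 state; never stabilizes
  -> state at step 30: (30-0) mod 2 = 0, same as step 0 -> [3 3 3 1]

Answer: 3 3 3 1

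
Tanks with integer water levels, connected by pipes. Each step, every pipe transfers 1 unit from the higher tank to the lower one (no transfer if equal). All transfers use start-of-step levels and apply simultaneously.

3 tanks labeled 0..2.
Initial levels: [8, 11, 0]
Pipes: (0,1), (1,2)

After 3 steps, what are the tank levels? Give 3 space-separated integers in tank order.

Answer: 8 8 3

Derivation:
Step 1: flows [1->0,1->2] -> levels [9 9 1]
Step 2: flows [0=1,1->2] -> levels [9 8 2]
Step 3: flows [0->1,1->2] -> levels [8 8 3]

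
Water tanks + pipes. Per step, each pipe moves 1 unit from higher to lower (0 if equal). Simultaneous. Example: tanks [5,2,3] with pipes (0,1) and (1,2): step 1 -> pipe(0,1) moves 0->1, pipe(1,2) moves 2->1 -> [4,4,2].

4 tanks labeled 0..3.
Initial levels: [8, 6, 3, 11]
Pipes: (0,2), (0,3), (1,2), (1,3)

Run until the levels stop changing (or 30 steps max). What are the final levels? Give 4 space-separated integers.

Step 1: flows [0->2,3->0,1->2,3->1] -> levels [8 6 5 9]
Step 2: flows [0->2,3->0,1->2,3->1] -> levels [8 6 7 7]
Step 3: flows [0->2,0->3,2->1,3->1] -> levels [6 8 7 7]
Step 4: flows [2->0,3->0,1->2,1->3] -> levels [8 6 7 7]
  -> period-2 cycle: step 4 state = step 2 state; never stabilizes
  -> state at step 30: (30-2) mod 2 = 0, same as step 2 -> [8 6 7 7]

Answer: 8 6 7 7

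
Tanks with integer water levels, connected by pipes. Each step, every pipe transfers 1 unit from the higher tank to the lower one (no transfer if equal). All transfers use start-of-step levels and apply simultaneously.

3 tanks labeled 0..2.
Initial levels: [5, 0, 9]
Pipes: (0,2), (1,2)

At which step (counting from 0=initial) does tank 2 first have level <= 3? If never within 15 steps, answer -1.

Answer: -1

Derivation:
Step 1: flows [2->0,2->1] -> levels [6 1 7]
Step 2: flows [2->0,2->1] -> levels [7 2 5]
Step 3: flows [0->2,2->1] -> levels [6 3 5]
Step 4: flows [0->2,2->1] -> levels [5 4 5]
Step 5: flows [0=2,2->1] -> levels [5 5 4]
Step 6: flows [0->2,1->2] -> levels [4 4 6]
Step 7: flows [2->0,2->1] -> levels [5 5 4]
  -> period-2 cycle (repeats step 5); tank 2 never drops to <=3
Tank 2 never reaches <=3 within 15 steps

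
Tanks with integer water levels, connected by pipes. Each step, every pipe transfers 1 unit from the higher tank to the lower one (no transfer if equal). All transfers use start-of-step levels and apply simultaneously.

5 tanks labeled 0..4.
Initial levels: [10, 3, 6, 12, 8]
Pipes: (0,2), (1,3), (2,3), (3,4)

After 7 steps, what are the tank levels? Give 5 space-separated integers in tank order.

Answer: 9 7 7 9 7

Derivation:
Step 1: flows [0->2,3->1,3->2,3->4] -> levels [9 4 8 9 9]
Step 2: flows [0->2,3->1,3->2,3=4] -> levels [8 5 10 7 9]
Step 3: flows [2->0,3->1,2->3,4->3] -> levels [9 6 8 8 8]
Step 4: flows [0->2,3->1,2=3,3=4] -> levels [8 7 9 7 8]
Step 5: flows [2->0,1=3,2->3,4->3] -> levels [9 7 7 9 7]
Step 6: flows [0->2,3->1,3->2,3->4] -> levels [8 8 9 6 8]
Step 7: flows [2->0,1->3,2->3,4->3] -> levels [9 7 7 9 7]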